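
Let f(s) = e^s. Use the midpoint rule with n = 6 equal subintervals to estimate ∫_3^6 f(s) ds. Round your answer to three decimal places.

379.379

Δs = (6 − 3)/6 = 0.5.
Midpoints: 3.25, 3.75, 4.25, 4.75, 5.25, 5.75.
f(3.25) ≈ 25.790, f(3.75) ≈ 42.521, f(4.25) ≈ 70.105, f(4.75) ≈ 115.584, f(5.25) ≈ 190.566, f(5.75) ≈ 314.191.
Sum = Δs · [f(3.25) + f(3.75) + f(4.25) + ...].
Sum ≈ 379.379.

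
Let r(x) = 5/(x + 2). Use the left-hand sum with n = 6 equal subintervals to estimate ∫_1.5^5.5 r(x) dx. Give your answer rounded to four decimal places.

4.0764

Δx = (5.5 − 1.5)/6 = 2/3.
Left endpoints: 1.5, 13/6, 17/6, 3.5, 25/6, 29/6.
r(1.5) = 10/7, r(13/6) = 1.2, r(17/6) = 30/29, r(3.5) = 10/11, r(25/6) = 30/37, r(29/6) = 30/41.
Sum = Δx · [r(1.5) + r(13/6) + r(17/6) + ...].
Sum ≈ 4.0764.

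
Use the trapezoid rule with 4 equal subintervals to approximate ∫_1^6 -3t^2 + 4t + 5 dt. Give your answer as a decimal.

-123.90625

Δt = (6 − 1)/4 = 1.25.
f(1) = 6, f(2.25) = -1.1875, f(3.5) = -17.75, f(4.75) = -43.6875, f(6) = -79.
T_4 = (Δt/2)·[f(t_0) + 2f(t_1) + 2f(t_2) + 2f(t_3) + f(t_4)].
Sum = -123.90625.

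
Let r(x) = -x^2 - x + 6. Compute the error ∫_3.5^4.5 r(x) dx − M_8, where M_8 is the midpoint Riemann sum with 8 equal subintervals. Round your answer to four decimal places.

Exact integral: ∫_3.5^4.5 r(x) dx ≈ -14.083333.
M_8 = -14.08203125.
Error ≈ -14.083333 − (-14.08203125) ≈ -0.0013.

-0.0013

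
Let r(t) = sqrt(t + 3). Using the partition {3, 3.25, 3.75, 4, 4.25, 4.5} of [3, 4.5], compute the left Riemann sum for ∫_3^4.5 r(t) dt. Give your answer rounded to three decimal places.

3.846

Subinterval widths: 0.25, 0.5, 0.25, 0.25, 0.25.
Left endpoints: 3, 3.25, 3.75, 4, 4.25.
r(3) ≈ 2.449, r(3.25) ≈ 2.500, r(3.75) ≈ 2.598, r(4) ≈ 2.646, r(4.25) ≈ 2.693.
Sum = Σ Δt_i · r(t_i).
Sum ≈ 3.846.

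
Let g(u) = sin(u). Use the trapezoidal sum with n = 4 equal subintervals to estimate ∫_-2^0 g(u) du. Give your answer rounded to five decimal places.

-1.38652

Δu = (0 − (-2))/4 = 0.5.
g(-2) ≈ -0.90930, g(-1.5) ≈ -0.99749, g(-1) ≈ -0.84147, g(-0.5) ≈ -0.47943, g(0) ≈ 0.00000.
T_4 = (Δu/2)·[g(u_0) + 2g(u_1) + 2g(u_2) + 2g(u_3) + g(u_4)].
Sum ≈ -1.38652.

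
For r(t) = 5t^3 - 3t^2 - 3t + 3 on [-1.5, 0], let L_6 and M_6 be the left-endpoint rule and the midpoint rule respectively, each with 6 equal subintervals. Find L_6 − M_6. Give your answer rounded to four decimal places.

-2.7246

L_6 = -4.44140625.
M_6 ≈ -1.716797.
L_6 − M_6 ≈ -2.7246.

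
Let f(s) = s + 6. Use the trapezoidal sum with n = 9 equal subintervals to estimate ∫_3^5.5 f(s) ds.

25.625

Δs = (5.5 − 3)/9 = 5/18.
f(3) = 9, f(59/18) = 167/18, f(32/9) = 86/9, f(23/6) = 59/6, f(37/9) = 91/9, f(79/18) = 187/18, f(14/3) = 32/3, f(89/18) = 197/18, f(47/9) = 101/9, f(5.5) = 11.5.
T_9 = (Δs/2)·[f(s_0) + 2f(s_1) + ... + 2f(s_{8}) + f(s_9)].
Sum = 25.625.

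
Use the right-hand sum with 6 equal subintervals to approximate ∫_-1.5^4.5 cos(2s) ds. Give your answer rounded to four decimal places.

Δs = (4.5 − (-1.5))/6 = 1.
Right endpoints: -0.5, 0.5, 1.5, 2.5, 3.5, 4.5.
f(-0.5) ≈ 0.5403, f(0.5) ≈ 0.5403, f(1.5) ≈ -0.9900, f(2.5) ≈ 0.2837, f(3.5) ≈ 0.7539, f(4.5) ≈ -0.9111.
Sum = Δs · [f(-0.5) + f(0.5) + f(1.5) + ...].
Sum ≈ 0.2170.

0.2170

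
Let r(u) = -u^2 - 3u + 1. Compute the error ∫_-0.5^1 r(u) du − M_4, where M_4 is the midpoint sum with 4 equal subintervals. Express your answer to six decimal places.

Exact integral: ∫_-0.5^1 r(u) du = 0.
M_4 ≈ 0.01757812.
Error ≈ 0 − 0.01757812 ≈ -0.017578.

-0.017578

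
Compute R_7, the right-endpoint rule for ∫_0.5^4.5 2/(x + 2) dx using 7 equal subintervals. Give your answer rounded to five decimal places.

1.77774

Δx = (4.5 − 0.5)/7 = 4/7.
Right endpoints: 15/14, 23/14, 31/14, 39/14, 47/14, 55/14, 4.5.
f(15/14) = 28/43, f(23/14) = 28/51, f(31/14) = 28/59, f(39/14) = 28/67, f(47/14) = 28/75, f(55/14) = 28/83, f(4.5) = 4/13.
Sum = Δx · [f(15/14) + f(23/14) + f(31/14) + ...].
Sum ≈ 1.77774.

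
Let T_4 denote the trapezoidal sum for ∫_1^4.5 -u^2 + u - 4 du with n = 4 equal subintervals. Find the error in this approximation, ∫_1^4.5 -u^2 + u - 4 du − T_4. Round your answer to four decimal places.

0.4466

Exact integral: ∫_1^4.5 f(u) du ≈ -34.416667.
T_4 = -34.86328125.
Error ≈ -34.416667 − (-34.86328125) ≈ 0.4466.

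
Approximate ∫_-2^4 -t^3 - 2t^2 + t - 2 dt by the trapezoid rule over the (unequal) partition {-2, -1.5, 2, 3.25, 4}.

Subinterval widths: 0.5, 3.5, 1.25, 0.75.
f(-2) = -4, f(-1.5) = -4.625, f(2) = -16, f(3.25) = -54.203125, f(4) = -94.
On each subinterval the trapezoid contributes (Δt_i/2)·[f(t_{i-1}) + f(t_i)].
Sum = -137.703125.

-137.703125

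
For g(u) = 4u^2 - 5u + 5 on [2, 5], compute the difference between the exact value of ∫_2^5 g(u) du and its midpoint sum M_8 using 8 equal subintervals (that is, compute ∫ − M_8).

Exact integral: ∫_2^5 g(u) du = 118.5.
M_8 = 118.359375.
Error = 118.5 − 118.359375 = 0.140625.

0.140625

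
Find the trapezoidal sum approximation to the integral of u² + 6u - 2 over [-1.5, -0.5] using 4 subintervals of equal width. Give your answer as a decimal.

Δu = (-0.5 − (-1.5))/4 = 0.25.
f(-1.5) = -8.75, f(-1.25) = -7.9375, f(-1) = -7, f(-0.75) = -5.9375, f(-0.5) = -4.75.
T_4 = (Δu/2)·[f(u_0) + 2f(u_1) + 2f(u_2) + 2f(u_3) + f(u_4)].
Sum = -6.90625.

-6.90625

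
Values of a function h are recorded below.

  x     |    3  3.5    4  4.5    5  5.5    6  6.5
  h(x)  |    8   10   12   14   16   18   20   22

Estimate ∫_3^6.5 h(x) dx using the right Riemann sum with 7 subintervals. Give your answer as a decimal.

Δx = 0.5.
Sum = 0.5·[10 + 12 + 14 + 16 + 18 + 20 + 22] = 56.

56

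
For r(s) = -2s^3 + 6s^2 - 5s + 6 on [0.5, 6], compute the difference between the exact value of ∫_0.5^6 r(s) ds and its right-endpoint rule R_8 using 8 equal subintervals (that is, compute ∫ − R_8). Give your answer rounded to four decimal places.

89.9819

Exact integral: ∫_0.5^6 r(s) ds = -272.59375.
R_8 ≈ -362.575684.
Error ≈ -272.59375 − (-362.575684) ≈ 89.9819.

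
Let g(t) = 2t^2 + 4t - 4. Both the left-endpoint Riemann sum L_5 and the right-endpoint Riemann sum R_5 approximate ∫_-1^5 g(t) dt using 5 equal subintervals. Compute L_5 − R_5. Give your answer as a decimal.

-86.4

L_5 = 67.68.
R_5 = 154.08.
L_5 − R_5 = -86.4.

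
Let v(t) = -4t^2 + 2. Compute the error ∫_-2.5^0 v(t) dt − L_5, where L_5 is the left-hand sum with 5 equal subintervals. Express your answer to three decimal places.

6.667

Exact integral: ∫_-2.5^0 v(t) dt ≈ -15.83333.
L_5 = -22.5.
Error ≈ -15.83333 − (-22.5) ≈ 6.667.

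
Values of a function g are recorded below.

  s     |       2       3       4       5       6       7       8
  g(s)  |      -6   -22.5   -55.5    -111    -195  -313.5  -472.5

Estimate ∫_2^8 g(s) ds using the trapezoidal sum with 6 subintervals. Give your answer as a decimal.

-936.75

Δs = 1.
T_6 = (1/2)·[(-6) + 2·(-22.5) + 2·(-55.5) + 2·(-111) + 2·(-195) + 2·(-313.5) + (-472.5)] = -936.75.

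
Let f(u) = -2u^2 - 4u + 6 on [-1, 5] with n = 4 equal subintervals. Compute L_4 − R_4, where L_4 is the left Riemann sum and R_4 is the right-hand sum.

108

L_4 = -46.5.
R_4 = -154.5.
L_4 − R_4 = 108.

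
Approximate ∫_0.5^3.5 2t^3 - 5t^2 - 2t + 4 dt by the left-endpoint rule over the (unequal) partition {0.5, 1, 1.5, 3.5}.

-6.5

Subinterval widths: 0.5, 0.5, 2.
Left endpoints: 0.5, 1, 1.5.
f(0.5) = 2, f(1) = -1, f(1.5) = -3.5.
Sum = Σ Δt_i · f(t_i).
Sum = -6.5.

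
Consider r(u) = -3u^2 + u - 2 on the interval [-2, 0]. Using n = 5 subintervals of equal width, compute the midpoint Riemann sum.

Δu = (0 − (-2))/5 = 0.4.
Midpoints: -1.8, -1.4, -1, -0.6, -0.2.
r(-1.8) = -13.52, r(-1.4) = -9.28, r(-1) = -6, r(-0.6) = -3.68, r(-0.2) = -2.32.
Sum = Δu · [r(-1.8) + r(-1.4) + r(-1) + r(-0.6) + r(-0.2)].
Sum = -13.92.

-13.92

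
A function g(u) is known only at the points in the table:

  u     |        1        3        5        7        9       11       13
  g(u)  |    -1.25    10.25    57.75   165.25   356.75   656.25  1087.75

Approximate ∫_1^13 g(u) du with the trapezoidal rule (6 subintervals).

Δu = 2.
T_6 = (2/2)·[(-1.25) + 2·10.25 + 2·57.75 + 2·165.25 + 2·356.75 + 2·656.25 + 1087.75] = 3579.

3579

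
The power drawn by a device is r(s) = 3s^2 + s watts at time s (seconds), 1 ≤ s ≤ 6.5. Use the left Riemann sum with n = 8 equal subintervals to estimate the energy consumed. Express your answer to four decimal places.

Δs = (6.5 − 1)/8 = 0.6875.
Left endpoints: 1, 1.6875, 2.375, 3.0625, 3.75, 4.4375, 5.125, 5.8125.
r(1) = 4, r(1.6875) = 10.23046875, r(2.375) = 19.296875, r(3.0625) = 31.19921875, r(3.75) = 45.9375, r(4.4375) = 63.51171875, r(5.125) = 83.921875, r(5.8125) = 107.16796875.
Sum = Δs · [r(1) + r(1.6875) + r(2.375) + ...].
Sum ≈ 251.1201.

251.1201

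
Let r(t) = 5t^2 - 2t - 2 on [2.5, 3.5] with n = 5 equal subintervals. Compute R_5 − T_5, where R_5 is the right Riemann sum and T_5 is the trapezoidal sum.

R_5 = 40.25.
T_5 = 37.45.
R_5 − T_5 = 2.8.

2.8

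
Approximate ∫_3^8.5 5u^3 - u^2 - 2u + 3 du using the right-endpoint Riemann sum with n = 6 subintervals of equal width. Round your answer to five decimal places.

7558.49754

Δu = (8.5 − 3)/6 = 11/12.
Right endpoints: 47/12, 29/6, 5.75, 20/3, 91/12, 8.5.
f(47/12) = 484255/1728, f(29/6) = 115459/216, f(5.75) = 908.984375, f(20/3) = 38521/27, f(91/12) = 3647459/1728, f(8.5) = 2984.375.
Sum = Δu · [f(47/12) + f(29/6) + f(5.75) + ...].
Sum ≈ 7558.49754.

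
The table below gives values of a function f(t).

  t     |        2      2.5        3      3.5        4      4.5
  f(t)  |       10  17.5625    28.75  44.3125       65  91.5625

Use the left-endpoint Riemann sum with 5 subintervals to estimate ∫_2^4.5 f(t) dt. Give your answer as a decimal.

Δt = 0.5.
Sum = 0.5·[10 + 17.5625 + 28.75 + 44.3125 + 65] = 82.8125.

82.8125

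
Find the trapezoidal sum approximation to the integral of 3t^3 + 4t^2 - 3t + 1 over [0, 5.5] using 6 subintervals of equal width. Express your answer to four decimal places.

890.4000

Δt = (5.5 − 0)/6 = 11/12.
f(0) = 1, f(11/12) = 3.921875, f(11/6) = 1975/72, f(2.75) = 85.390625, f(11/3) = 575/3, f(55/12) = 207431/576, f(5.5) = 604.625.
T_6 = (Δt/2)·[f(t_0) + 2f(t_1) + ... + 2f(t_{5}) + f(t_6)].
Sum ≈ 890.4000.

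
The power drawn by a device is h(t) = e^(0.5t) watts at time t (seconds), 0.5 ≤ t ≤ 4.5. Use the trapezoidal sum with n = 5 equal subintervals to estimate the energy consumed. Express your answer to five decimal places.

Δt = (4.5 − 0.5)/5 = 0.8.
h(0.5) ≈ 1.28403, h(1.3) ≈ 1.91554, h(2.1) ≈ 2.85765, h(2.9) ≈ 4.26311, h(3.7) ≈ 6.35982, h(4.5) ≈ 9.48774.
T_5 = (Δt/2)·[h(t_0) + 2h(t_1) + ... + 2h(t_{4}) + h(t_5)].
Sum ≈ 16.62561.

16.62561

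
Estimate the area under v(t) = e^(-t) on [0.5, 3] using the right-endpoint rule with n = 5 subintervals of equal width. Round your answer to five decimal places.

0.42911

Δt = (3 − 0.5)/5 = 0.5.
Right endpoints: 1, 1.5, 2, 2.5, 3.
v(1) ≈ 0.36788, v(1.5) ≈ 0.22313, v(2) ≈ 0.13534, v(2.5) ≈ 0.08208, v(3) ≈ 0.04979.
Sum = Δt · [v(1) + v(1.5) + v(2) + v(2.5) + v(3)].
Sum ≈ 0.42911.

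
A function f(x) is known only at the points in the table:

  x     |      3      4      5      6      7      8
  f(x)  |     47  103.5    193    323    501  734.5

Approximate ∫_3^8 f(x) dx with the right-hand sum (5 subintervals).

1855

Δx = 1.
Sum = 1·[103.5 + 193 + 323 + 501 + 734.5] = 1855.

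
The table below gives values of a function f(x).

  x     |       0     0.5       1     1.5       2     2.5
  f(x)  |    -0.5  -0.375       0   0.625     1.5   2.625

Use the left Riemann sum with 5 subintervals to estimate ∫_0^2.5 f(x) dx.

Δx = 0.5.
Sum = 0.5·[(-0.5) + (-0.375) + 0 + 0.625 + 1.5] = 0.625.

0.625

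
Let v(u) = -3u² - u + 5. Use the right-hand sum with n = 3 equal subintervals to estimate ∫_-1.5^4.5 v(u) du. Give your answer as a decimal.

Δu = (4.5 − (-1.5))/3 = 2.
Right endpoints: 0.5, 2.5, 4.5.
v(0.5) = 3.75, v(2.5) = -16.25, v(4.5) = -60.25.
Sum = Δu · [v(0.5) + v(2.5) + v(4.5)].
Sum = -145.5.

-145.5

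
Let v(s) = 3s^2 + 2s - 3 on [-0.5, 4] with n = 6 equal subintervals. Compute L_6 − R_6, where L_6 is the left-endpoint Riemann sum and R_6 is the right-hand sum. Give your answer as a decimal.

-42.1875

L_6 = 46.546875.
R_6 = 88.734375.
L_6 − R_6 = -42.1875.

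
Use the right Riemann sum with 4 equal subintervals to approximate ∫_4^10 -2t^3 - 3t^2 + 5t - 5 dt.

Δt = (10 − 4)/4 = 1.5.
Right endpoints: 5.5, 7, 8.5, 10.
f(5.5) = -401, f(7) = -803, f(8.5) = -1407.5, f(10) = -2255.
Sum = Δt · [f(5.5) + f(7) + f(8.5) + f(10)].
Sum = -7299.75.

-7299.75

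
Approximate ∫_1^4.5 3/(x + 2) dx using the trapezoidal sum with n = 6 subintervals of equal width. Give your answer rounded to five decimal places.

2.32697

Δx = (4.5 − 1)/6 = 7/12.
f(1) = 1, f(19/12) = 36/43, f(13/6) = 0.72, f(2.75) = 12/19, f(10/3) = 0.5625, f(47/12) = 36/71, f(4.5) = 6/13.
T_6 = (Δx/2)·[f(x_0) + 2f(x_1) + ... + 2f(x_{5}) + f(x_6)].
Sum ≈ 2.32697.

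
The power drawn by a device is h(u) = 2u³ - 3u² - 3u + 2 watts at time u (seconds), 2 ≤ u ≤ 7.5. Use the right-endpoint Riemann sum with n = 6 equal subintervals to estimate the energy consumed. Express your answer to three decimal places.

Δu = (7.5 − 2)/6 = 11/12.
Right endpoints: 35/12, 23/6, 4.75, 17/3, 79/12, 7.5.
h(35/12) = 14993/864, h(23/6) = 1595/27, h(4.75) = 134.40625, h(17/3) = 6820/27, h(79/12) = 365365/864, h(7.5) = 654.5.
Sum = Δu · [h(35/12) + h(23/6) + h(4.75) + ...].
Sum ≈ 1412.402.

1412.402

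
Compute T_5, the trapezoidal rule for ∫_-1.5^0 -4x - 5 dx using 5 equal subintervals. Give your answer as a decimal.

-3

Δx = (0 − (-1.5))/5 = 0.3.
f(-1.5) = 1, f(-1.2) = -0.2, f(-0.9) = -1.4, f(-0.6) = -2.6, f(-0.3) = -3.8, f(0) = -5.
T_5 = (Δx/2)·[f(x_0) + 2f(x_1) + ... + 2f(x_{4}) + f(x_5)].
Sum = -3.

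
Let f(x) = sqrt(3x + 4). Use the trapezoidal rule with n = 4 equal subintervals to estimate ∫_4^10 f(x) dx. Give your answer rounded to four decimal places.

Δx = (10 − 4)/4 = 1.5.
f(4) ≈ 4.0000, f(5.5) ≈ 4.5277, f(7) ≈ 5.0000, f(8.5) ≈ 5.4314, f(10) ≈ 5.8310.
T_4 = (Δx/2)·[f(x_0) + 2f(x_1) + 2f(x_2) + 2f(x_3) + f(x_4)].
Sum ≈ 29.8118.

29.8118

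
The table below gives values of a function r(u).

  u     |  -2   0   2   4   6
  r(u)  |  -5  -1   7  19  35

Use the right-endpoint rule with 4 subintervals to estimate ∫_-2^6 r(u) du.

Δu = 2.
Sum = 2·[(-1) + 7 + 19 + 35] = 120.

120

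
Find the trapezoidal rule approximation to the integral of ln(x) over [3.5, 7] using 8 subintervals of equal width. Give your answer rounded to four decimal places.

5.7344

Δx = (7 − 3.5)/8 = 0.4375.
f(3.5) ≈ 1.2528, f(3.9375) ≈ 1.3705, f(4.375) ≈ 1.4759, f(4.8125) ≈ 1.5712, f(5.25) ≈ 1.6582, f(5.6875) ≈ 1.7383, f(6.125) ≈ 1.8124, f(6.5625) ≈ 1.8814, f(7) ≈ 1.9459.
T_8 = (Δx/2)·[f(x_0) + 2f(x_1) + ... + 2f(x_{7}) + f(x_8)].
Sum ≈ 5.7344.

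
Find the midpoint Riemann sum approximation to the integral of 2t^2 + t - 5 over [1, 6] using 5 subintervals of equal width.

135

Δt = (6 − 1)/5 = 1.
Midpoints: 1.5, 2.5, 3.5, 4.5, 5.5.
f(1.5) = 1, f(2.5) = 10, f(3.5) = 23, f(4.5) = 40, f(5.5) = 61.
Sum = Δt · [f(1.5) + f(2.5) + f(3.5) + f(4.5) + f(5.5)].
Sum = 135.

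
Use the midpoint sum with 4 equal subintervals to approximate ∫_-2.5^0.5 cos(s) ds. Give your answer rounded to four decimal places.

Δs = (0.5 − (-2.5))/4 = 0.75.
Midpoints: -2.125, -1.375, -0.625, 0.125.
f(-2.125) ≈ -0.5263, f(-1.375) ≈ 0.1945, f(-0.625) ≈ 0.8110, f(0.125) ≈ 0.9922.
Sum = Δs · [f(-2.125) + f(-1.375) + f(-0.625) + f(0.125)].
Sum ≈ 1.1036.

1.1036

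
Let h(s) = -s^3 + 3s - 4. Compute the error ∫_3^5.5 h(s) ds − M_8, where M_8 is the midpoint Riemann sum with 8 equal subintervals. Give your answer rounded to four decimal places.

-0.2594

Exact integral: ∫_3^5.5 h(s) ds = -186.640625.
M_8 ≈ -186.381226.
Error ≈ -186.640625 − (-186.381226) ≈ -0.2594.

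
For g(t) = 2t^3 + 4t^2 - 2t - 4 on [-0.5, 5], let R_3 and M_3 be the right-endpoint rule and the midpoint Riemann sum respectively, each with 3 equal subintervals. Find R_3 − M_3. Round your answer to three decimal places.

390.939

R_3 ≈ 796.53241.
M_3 ≈ 405.59317.
R_3 − M_3 ≈ 390.939.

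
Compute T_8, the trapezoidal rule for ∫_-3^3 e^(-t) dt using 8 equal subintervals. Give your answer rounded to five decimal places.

20.96624

Δt = (3 − (-3))/8 = 0.75.
f(-3) ≈ 20.08554, f(-2.25) ≈ 9.48774, f(-1.5) ≈ 4.48169, f(-0.75) ≈ 2.11700, f(0) ≈ 1.00000, f(0.75) ≈ 0.47237, f(1.5) ≈ 0.22313, f(2.25) ≈ 0.10540, f(3) ≈ 0.04979.
T_8 = (Δt/2)·[f(t_0) + 2f(t_1) + ... + 2f(t_{7}) + f(t_8)].
Sum ≈ 20.96624.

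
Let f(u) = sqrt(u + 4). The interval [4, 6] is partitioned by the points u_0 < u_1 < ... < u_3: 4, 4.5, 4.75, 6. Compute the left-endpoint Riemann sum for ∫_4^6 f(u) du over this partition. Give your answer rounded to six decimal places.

Subinterval widths: 0.5, 0.25, 1.25.
Left endpoints: 4, 4.5, 4.75.
f(4) ≈ 2.828427, f(4.5) ≈ 2.915476, f(4.75) ≈ 2.958040.
Sum = Σ Δu_i · f(u_i).
Sum ≈ 5.840632.

5.840632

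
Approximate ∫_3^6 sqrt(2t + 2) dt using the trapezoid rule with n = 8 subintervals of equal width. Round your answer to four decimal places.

Δt = (6 − 3)/8 = 0.375.
f(3) ≈ 2.8284, f(3.375) ≈ 2.9580, f(3.75) ≈ 3.0822, f(4.125) ≈ 3.2016, f(4.5) ≈ 3.3166, f(4.875) ≈ 3.4278, f(5.25) ≈ 3.5355, f(5.625) ≈ 3.6401, f(6) ≈ 3.7417.
T_8 = (Δt/2)·[f(t_0) + 2f(t_1) + ... + 2f(t_{7}) + f(t_8)].
Sum ≈ 9.9176.

9.9176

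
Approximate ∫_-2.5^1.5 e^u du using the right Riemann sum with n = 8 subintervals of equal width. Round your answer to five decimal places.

Δu = (1.5 − (-2.5))/8 = 0.5.
Right endpoints: -2, -1.5, -1, -0.5, 0, 0.5, 1, 1.5.
f(-2) ≈ 0.13534, f(-1.5) ≈ 0.22313, f(-1) ≈ 0.36788, f(-0.5) ≈ 0.60653, f(0) ≈ 1.00000, f(0.5) ≈ 1.64872, f(1) ≈ 2.71828, f(1.5) ≈ 4.48169.
Sum = Δu · [f(-2) + f(-1.5) + f(-1) + ...].
Sum ≈ 5.59078.

5.59078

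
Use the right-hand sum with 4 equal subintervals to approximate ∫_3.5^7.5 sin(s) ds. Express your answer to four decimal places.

-0.5300

Δs = (7.5 − 3.5)/4 = 1.
Right endpoints: 4.5, 5.5, 6.5, 7.5.
f(4.5) ≈ -0.9775, f(5.5) ≈ -0.7055, f(6.5) ≈ 0.2151, f(7.5) ≈ 0.9380.
Sum = Δs · [f(4.5) + f(5.5) + f(6.5) + f(7.5)].
Sum ≈ -0.5300.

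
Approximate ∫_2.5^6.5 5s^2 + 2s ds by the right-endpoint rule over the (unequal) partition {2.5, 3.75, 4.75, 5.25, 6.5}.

574.046875

Subinterval widths: 1.25, 1, 0.5, 1.25.
Right endpoints: 3.75, 4.75, 5.25, 6.5.
f(3.75) = 77.8125, f(4.75) = 122.3125, f(5.25) = 148.3125, f(6.5) = 224.25.
Sum = Σ Δs_i · f(s_i).
Sum = 574.046875.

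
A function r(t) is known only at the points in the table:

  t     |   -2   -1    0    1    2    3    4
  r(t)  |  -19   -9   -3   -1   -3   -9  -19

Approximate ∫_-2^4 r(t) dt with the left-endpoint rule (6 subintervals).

Δt = 1.
Sum = 1·[(-19) + (-9) + (-3) + (-1) + (-3) + (-9)] = -44.

-44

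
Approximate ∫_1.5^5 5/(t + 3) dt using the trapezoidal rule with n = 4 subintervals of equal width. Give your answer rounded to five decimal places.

2.88754

Δt = (5 − 1.5)/4 = 0.875.
f(1.5) = 10/9, f(2.375) = 40/43, f(3.25) = 0.8, f(4.125) = 40/57, f(5) = 0.625.
T_4 = (Δt/2)·[f(t_0) + 2f(t_1) + 2f(t_2) + 2f(t_3) + f(t_4)].
Sum ≈ 2.88754.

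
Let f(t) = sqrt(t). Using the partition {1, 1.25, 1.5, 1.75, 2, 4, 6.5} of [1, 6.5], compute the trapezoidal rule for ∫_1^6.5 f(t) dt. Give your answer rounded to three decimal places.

Subinterval widths: 0.25, 0.25, 0.25, 0.25, 2, 2.5.
f(1) ≈ 1.000, f(1.25) ≈ 1.118, f(1.5) ≈ 1.225, f(1.75) ≈ 1.323, f(2) ≈ 1.414, f(4) ≈ 2.000, f(6.5) ≈ 2.550.
On each subinterval the trapezoid contributes (Δt_i/2)·[f(t_{i-1}) + f(t_i)].
Sum ≈ 10.319.

10.319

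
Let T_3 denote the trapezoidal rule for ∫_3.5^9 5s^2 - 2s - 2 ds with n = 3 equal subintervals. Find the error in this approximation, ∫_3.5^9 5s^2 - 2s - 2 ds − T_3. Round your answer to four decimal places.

-15.4051

Exact integral: ∫_3.5^9 f(s) ds ≈ 1063.791667.
T_3 ≈ 1079.196759.
Error ≈ 1063.791667 − 1079.196759 ≈ -15.4051.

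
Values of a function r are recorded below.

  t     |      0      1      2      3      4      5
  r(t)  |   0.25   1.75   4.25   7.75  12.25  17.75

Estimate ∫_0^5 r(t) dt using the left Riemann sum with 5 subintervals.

Δt = 1.
Sum = 1·[0.25 + 1.75 + 4.25 + 7.75 + 12.25] = 26.25.

26.25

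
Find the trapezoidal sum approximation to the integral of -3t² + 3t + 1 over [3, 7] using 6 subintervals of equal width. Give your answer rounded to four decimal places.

-252.8889

Δt = (7 − 3)/6 = 2/3.
f(3) = -17, f(11/3) = -85/3, f(13/3) = -127/3, f(5) = -59, f(17/3) = -235/3, f(19/3) = -301/3, f(7) = -125.
T_6 = (Δt/2)·[f(t_0) + 2f(t_1) + ... + 2f(t_{5}) + f(t_6)].
Sum ≈ -252.8889.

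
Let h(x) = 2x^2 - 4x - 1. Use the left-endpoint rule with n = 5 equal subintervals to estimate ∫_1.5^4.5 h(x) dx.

Δx = (4.5 − 1.5)/5 = 0.6.
Left endpoints: 1.5, 2.1, 2.7, 3.3, 3.9.
h(1.5) = -2.5, h(2.1) = -0.58, h(2.7) = 2.78, h(3.3) = 7.58, h(3.9) = 13.82.
Sum = Δx · [h(1.5) + h(2.1) + h(2.7) + h(3.3) + h(3.9)].
Sum = 12.66.

12.66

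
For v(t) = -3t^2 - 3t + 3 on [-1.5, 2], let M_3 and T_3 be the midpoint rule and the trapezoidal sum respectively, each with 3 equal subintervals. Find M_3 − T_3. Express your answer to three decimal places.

3.573

M_3 ≈ -2.30903.
T_3 ≈ -5.88194.
M_3 − T_3 ≈ 3.573.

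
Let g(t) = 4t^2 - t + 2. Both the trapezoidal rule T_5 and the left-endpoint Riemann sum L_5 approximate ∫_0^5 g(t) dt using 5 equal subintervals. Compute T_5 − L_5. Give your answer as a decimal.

47.5

T_5 = 167.5.
L_5 = 120.
T_5 − L_5 = 47.5.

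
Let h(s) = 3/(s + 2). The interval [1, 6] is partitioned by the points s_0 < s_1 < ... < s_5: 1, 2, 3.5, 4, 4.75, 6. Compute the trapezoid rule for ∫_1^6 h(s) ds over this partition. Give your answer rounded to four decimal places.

2.9743

Subinterval widths: 1, 1.5, 0.5, 0.75, 1.25.
h(1) = 1, h(2) = 0.75, h(3.5) = 6/11, h(4) = 0.5, h(4.75) = 4/9, h(6) = 0.375.
On each subinterval the trapezoid contributes (Δs_i/2)·[h(s_{i-1}) + h(s_i)].
Sum ≈ 2.9743.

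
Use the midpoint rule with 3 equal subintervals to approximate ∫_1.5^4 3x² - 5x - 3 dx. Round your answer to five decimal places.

18.31597

Δx = (4 − 1.5)/3 = 5/6.
Midpoints: 23/12, 2.75, 43/12.
f(23/12) = -1.5625, f(2.75) = 5.9375, f(43/12) = 845/48.
Sum = Δx · [f(23/12) + f(2.75) + f(43/12)].
Sum ≈ 18.31597.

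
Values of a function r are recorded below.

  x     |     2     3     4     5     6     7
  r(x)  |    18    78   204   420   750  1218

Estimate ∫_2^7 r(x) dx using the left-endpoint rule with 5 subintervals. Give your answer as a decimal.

1470

Δx = 1.
Sum = 1·[18 + 78 + 204 + 420 + 750] = 1470.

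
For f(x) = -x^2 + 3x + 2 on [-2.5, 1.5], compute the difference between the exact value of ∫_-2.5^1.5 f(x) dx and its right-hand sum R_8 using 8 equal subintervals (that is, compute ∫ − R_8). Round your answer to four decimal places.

-3.8333

Exact integral: ∫_-2.5^1.5 f(x) dx ≈ -4.333333.
R_8 = -0.5.
Error ≈ -4.333333 − (-0.5) ≈ -3.8333.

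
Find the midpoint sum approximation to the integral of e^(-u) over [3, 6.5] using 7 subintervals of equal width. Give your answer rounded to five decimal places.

0.04778

Δu = (6.5 − 3)/7 = 0.5.
Midpoints: 3.25, 3.75, 4.25, 4.75, 5.25, 5.75, 6.25.
f(3.25) ≈ 0.03877, f(3.75) ≈ 0.02352, f(4.25) ≈ 0.01426, f(4.75) ≈ 0.00865, f(5.25) ≈ 0.00525, f(5.75) ≈ 0.00318, f(6.25) ≈ 0.00193.
Sum = Δu · [f(3.25) + f(3.75) + f(4.25) + ...].
Sum ≈ 0.04778.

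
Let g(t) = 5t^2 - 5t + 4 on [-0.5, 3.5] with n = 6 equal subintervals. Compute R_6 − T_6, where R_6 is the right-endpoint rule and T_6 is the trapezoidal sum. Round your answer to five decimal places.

R_6 ≈ 72.4814815.
T_6 ≈ 59.1481481.
R_6 − T_6 ≈ 13.33333.

13.33333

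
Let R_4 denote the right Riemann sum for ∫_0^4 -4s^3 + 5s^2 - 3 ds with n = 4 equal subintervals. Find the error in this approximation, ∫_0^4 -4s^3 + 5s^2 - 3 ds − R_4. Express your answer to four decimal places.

Exact integral: ∫_0^4 f(s) ds ≈ -161.333333.
R_4 = -262.
Error ≈ -161.333333 − (-262) ≈ 100.6667.

100.6667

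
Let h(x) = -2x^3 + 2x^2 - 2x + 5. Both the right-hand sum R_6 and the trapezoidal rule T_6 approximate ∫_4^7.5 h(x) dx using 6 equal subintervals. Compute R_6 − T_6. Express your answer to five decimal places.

-187.32292

R_6 ≈ -1431.9719329.
T_6 ≈ -1244.6490162.
R_6 − T_6 ≈ -187.32292.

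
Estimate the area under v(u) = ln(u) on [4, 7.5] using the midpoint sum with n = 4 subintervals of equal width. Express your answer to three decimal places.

6.070

Δu = (7.5 − 4)/4 = 0.875.
Midpoints: 4.4375, 5.3125, 6.1875, 7.0625.
v(4.4375) ≈ 1.490, v(5.3125) ≈ 1.670, v(6.1875) ≈ 1.823, v(7.0625) ≈ 1.955.
Sum = Δu · [v(4.4375) + v(5.3125) + v(6.1875) + v(7.0625)].
Sum ≈ 6.070.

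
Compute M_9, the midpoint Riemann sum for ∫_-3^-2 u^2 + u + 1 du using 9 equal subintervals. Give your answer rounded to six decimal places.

4.832305

Δu = (-2 − (-3))/9 = 1/9.
Midpoints: -53/18, -17/6, -49/18, -47/18, -2.5, -43/18, -41/18, -13/6, -37/18.
f(-53/18) = 2179/324, f(-17/6) = 223/36, f(-49/18) = 1843/324, f(-47/18) = 1687/324, f(-2.5) = 4.75, f(-43/18) = 1399/324, f(-41/18) = 1267/324, f(-13/6) = 127/36, f(-37/18) = 1027/324.
Sum = Δu · [f(-53/18) + f(-17/6) + f(-49/18) + ...].
Sum ≈ 4.832305.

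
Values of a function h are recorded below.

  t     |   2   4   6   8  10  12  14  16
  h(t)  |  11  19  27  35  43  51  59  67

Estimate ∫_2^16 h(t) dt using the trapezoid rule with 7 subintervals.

Δt = 2.
T_7 = (2/2)·[11 + 2·19 + 2·27 + 2·35 + 2·43 + 2·51 + 2·59 + 67] = 546.

546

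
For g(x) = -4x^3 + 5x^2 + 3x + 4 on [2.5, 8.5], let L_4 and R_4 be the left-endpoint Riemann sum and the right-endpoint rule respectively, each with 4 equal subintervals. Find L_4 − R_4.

3069

L_4 = -2663.25.
R_4 = -5732.25.
L_4 − R_4 = 3069.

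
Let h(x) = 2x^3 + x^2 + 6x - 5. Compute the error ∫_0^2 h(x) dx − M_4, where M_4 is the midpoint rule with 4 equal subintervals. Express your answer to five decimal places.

0.29167

Exact integral: ∫_0^2 h(x) dx ≈ 12.6666667.
M_4 = 12.375.
Error ≈ 12.6666667 − 12.375 ≈ 0.29167.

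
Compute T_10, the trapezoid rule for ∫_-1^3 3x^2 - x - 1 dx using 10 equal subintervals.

Δx = (3 − (-1))/10 = 0.4.
f(-1) = 3, f(-0.6) = 0.68, f(-0.2) = -0.68, f(0.2) = -1.08, f(0.6) = -0.52, f(1) = 1, f(1.4) = 3.48, f(1.8) = 6.92, f(2.2) = 11.32, f(2.6) = 16.68, f(3) = 23.
T_10 = (Δx/2)·[f(x_0) + 2f(x_1) + ... + 2f(x_{9}) + f(x_10)].
Sum = 20.32.

20.32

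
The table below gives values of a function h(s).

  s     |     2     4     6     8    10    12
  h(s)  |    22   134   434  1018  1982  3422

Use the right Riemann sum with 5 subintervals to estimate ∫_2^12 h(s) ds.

13980

Δs = 2.
Sum = 2·[134 + 434 + 1018 + 1982 + 3422] = 13980.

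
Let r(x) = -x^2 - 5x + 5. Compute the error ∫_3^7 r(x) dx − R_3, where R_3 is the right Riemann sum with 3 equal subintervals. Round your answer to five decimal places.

41.18519

Exact integral: ∫_3^7 r(x) dx ≈ -185.3333333.
R_3 ≈ -226.5185185.
Error ≈ -185.3333333 − (-226.5185185) ≈ 41.18519.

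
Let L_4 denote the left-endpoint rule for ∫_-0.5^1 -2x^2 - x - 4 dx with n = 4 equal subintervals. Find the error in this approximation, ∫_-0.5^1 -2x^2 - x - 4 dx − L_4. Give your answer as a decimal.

-0.4921875

Exact integral: ∫_-0.5^1 f(x) dx = -7.125.
L_4 = -6.6328125.
Error = -7.125 − (-6.6328125) = -0.4921875.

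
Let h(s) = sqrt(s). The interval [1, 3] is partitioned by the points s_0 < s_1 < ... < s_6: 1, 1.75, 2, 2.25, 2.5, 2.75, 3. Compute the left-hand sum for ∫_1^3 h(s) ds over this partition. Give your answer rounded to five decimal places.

Subinterval widths: 0.75, 0.25, 0.25, 0.25, 0.25, 0.25.
Left endpoints: 1, 1.75, 2, 2.25, 2.5, 2.75.
h(1) ≈ 1.00000, h(1.75) ≈ 1.32288, h(2) ≈ 1.41421, h(2.25) ≈ 1.50000, h(2.5) ≈ 1.58114, h(2.75) ≈ 1.65831.
Sum = Σ Δs_i · h(s_i).
Sum ≈ 2.61914.

2.61914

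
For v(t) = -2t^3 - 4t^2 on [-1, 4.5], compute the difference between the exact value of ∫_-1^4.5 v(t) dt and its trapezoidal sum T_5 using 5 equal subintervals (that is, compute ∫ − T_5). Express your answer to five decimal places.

16.08292

Exact integral: ∫_-1^4.5 v(t) dt ≈ -327.3645833.
T_5 = -343.4475.
Error ≈ -327.3645833 − (-343.4475) ≈ 16.08292.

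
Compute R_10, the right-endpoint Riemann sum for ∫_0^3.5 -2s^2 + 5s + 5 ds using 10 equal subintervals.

Δs = (3.5 − 0)/10 = 0.35.
Right endpoints: 0.35, 0.7, 1.05, 1.4, 1.75, 2.1, 2.45, 2.8, 3.15, 3.5.
f(0.35) = 6.505, f(0.7) = 7.52, f(1.05) = 8.045, f(1.4) = 8.08, f(1.75) = 7.625, f(2.1) = 6.68, f(2.45) = 5.245, f(2.8) = 3.32, f(3.15) = 0.905, f(3.5) = -2.
Sum = Δs · [f(0.35) + f(0.7) + f(1.05) + ...].
Sum = 18.17375.

18.17375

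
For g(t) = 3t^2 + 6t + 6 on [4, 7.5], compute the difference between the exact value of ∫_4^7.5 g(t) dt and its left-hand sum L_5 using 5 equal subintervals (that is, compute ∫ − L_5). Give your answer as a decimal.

48.755

Exact integral: ∫_4^7.5 g(t) dt = 499.625.
L_5 = 450.87.
Error = 499.625 − 450.87 = 48.755.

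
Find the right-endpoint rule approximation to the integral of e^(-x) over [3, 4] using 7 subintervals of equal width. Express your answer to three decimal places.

Δx = (4 − 3)/7 = 1/7.
Right endpoints: 22/7, 23/7, 24/7, 25/7, 26/7, 27/7, 4.
f(22/7) ≈ 0.043, f(23/7) ≈ 0.037, f(24/7) ≈ 0.032, f(25/7) ≈ 0.028, f(26/7) ≈ 0.024, f(27/7) ≈ 0.021, f(4) ≈ 0.018.
Sum = Δx · [f(22/7) + f(23/7) + f(24/7) + ...].
Sum ≈ 0.029.

0.029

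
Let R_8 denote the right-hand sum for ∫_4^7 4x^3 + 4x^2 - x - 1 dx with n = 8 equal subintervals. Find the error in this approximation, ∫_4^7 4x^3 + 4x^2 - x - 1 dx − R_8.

Exact integral: ∫_4^7 f(x) dx = 2497.5.
R_8 = 2735.859375.
Error = 2497.5 − 2735.859375 = -238.359375.

-238.359375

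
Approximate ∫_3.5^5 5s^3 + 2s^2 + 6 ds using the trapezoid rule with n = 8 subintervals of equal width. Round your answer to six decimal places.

Δs = (5 − 3.5)/8 = 0.1875.
f(3.5) = 244.875, f(3.6875) = 1162863/4096, f(3.875) = 167403/512, f(4.0625) = 1532901/4096, f(4.25) = 425.953125, f(4.4375) = 1975443/4096, f(4.625) = 278241/512, f(4.8125) = 2496969/4096, f(5) = 681.
T_8 = (Δs/2)·[f(s_0) + 2f(s_1) + ... + 2f(s_{7}) + f(s_8)].
Sum ≈ 657.999756.

657.999756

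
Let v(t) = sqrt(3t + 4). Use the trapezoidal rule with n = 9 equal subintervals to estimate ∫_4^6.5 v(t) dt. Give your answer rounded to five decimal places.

11.09302

Δt = (6.5 − 4)/9 = 5/18.
v(4) ≈ 4.00000, v(77/18) ≈ 4.10284, v(41/9) ≈ 4.20317, v(29/6) ≈ 4.30116, v(46/9) ≈ 4.39697, v(97/18) ≈ 4.49073, v(17/3) ≈ 4.58258, v(107/18) ≈ 4.67262, v(56/9) ≈ 4.76095, v(6.5) ≈ 4.84768.
T_9 = (Δt/2)·[v(t_0) + 2v(t_1) + ... + 2v(t_{8}) + v(t_9)].
Sum ≈ 11.09302.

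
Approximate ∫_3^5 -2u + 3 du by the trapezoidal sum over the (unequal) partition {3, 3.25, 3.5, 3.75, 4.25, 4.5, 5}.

-10

Subinterval widths: 0.25, 0.25, 0.25, 0.5, 0.25, 0.5.
f(3) = -3, f(3.25) = -3.5, f(3.5) = -4, f(3.75) = -4.5, f(4.25) = -5.5, f(4.5) = -6, f(5) = -7.
On each subinterval the trapezoid contributes (Δu_i/2)·[f(u_{i-1}) + f(u_i)].
Sum = -10.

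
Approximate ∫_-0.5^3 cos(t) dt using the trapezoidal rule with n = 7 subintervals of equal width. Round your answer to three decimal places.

0.608

Δt = (3 − (-0.5))/7 = 0.5.
f(-0.5) ≈ 0.878, f(0) ≈ 1.000, f(0.5) ≈ 0.878, f(1) ≈ 0.540, f(1.5) ≈ 0.071, f(2) ≈ -0.416, f(2.5) ≈ -0.801, f(3) ≈ -0.990.
T_7 = (Δt/2)·[f(t_0) + 2f(t_1) + ... + 2f(t_{6}) + f(t_7)].
Sum ≈ 0.608.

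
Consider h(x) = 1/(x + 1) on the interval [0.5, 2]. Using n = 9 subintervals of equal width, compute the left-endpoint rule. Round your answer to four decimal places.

0.7217

Δx = (2 − 0.5)/9 = 1/6.
Left endpoints: 0.5, 2/3, 5/6, 1, 7/6, 4/3, 1.5, 5/3, 11/6.
h(0.5) = 2/3, h(2/3) = 0.6, h(5/6) = 6/11, h(1) = 0.5, h(7/6) = 6/13, h(4/3) = 3/7, h(1.5) = 0.4, h(5/3) = 0.375, h(11/6) = 6/17.
Sum = Δx · [h(0.5) + h(2/3) + h(5/6) + ...].
Sum ≈ 0.7217.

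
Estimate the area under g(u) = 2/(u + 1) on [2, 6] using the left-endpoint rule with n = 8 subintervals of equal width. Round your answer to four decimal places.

1.7936

Δu = (6 − 2)/8 = 0.5.
Left endpoints: 2, 2.5, 3, 3.5, 4, 4.5, 5, 5.5.
g(2) = 2/3, g(2.5) = 4/7, g(3) = 0.5, g(3.5) = 4/9, g(4) = 0.4, g(4.5) = 4/11, g(5) = 1/3, g(5.5) = 4/13.
Sum = Δu · [g(2) + g(2.5) + g(3) + ...].
Sum ≈ 1.7936.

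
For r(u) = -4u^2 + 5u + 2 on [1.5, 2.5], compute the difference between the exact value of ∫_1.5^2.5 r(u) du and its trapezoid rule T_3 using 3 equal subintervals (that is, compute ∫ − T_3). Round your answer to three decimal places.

Exact integral: ∫_1.5^2.5 r(u) du ≈ -4.33333.
T_3 ≈ -4.40741.
Error ≈ -4.33333 − (-4.40741) ≈ 0.074.

0.074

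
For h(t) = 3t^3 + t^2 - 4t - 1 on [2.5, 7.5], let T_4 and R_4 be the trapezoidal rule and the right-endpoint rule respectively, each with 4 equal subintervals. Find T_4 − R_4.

-780.46875

T_4 = 2434.0625.
R_4 = 3214.53125.
T_4 − R_4 = -780.46875.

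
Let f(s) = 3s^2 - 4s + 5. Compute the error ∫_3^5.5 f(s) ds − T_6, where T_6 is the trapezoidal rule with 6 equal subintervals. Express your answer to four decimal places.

-0.2170

Exact integral: ∫_3^5.5 f(s) ds = 109.375.
T_6 ≈ 109.592014.
Error ≈ 109.375 − 109.592014 ≈ -0.2170.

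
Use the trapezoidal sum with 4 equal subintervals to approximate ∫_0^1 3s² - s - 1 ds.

-0.46875

Δs = (1 − 0)/4 = 0.25.
f(0) = -1, f(0.25) = -1.0625, f(0.5) = -0.75, f(0.75) = -0.0625, f(1) = 1.
T_4 = (Δs/2)·[f(s_0) + 2f(s_1) + 2f(s_2) + 2f(s_3) + f(s_4)].
Sum = -0.46875.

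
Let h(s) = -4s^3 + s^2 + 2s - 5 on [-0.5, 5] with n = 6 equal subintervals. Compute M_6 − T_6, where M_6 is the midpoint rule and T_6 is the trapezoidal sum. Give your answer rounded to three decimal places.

30.040

M_6 ≈ -575.96586.
T_6 ≈ -606.00579.
M_6 − T_6 ≈ 30.040.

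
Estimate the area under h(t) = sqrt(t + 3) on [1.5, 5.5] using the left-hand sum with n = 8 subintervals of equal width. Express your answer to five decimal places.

9.95719

Δt = (5.5 − 1.5)/8 = 0.5.
Left endpoints: 1.5, 2, 2.5, 3, 3.5, 4, 4.5, 5.
h(1.5) ≈ 2.12132, h(2) ≈ 2.23607, h(2.5) ≈ 2.34521, h(3) ≈ 2.44949, h(3.5) ≈ 2.54951, h(4) ≈ 2.64575, h(4.5) ≈ 2.73861, h(5) ≈ 2.82843.
Sum = Δt · [h(1.5) + h(2) + h(2.5) + ...].
Sum ≈ 9.95719.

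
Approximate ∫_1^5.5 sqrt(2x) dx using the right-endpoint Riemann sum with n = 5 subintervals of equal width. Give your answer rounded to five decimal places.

Δx = (5.5 − 1)/5 = 0.9.
Right endpoints: 1.9, 2.8, 3.7, 4.6, 5.5.
f(1.9) ≈ 1.94936, f(2.8) ≈ 2.36643, f(3.7) ≈ 2.72029, f(4.6) ≈ 3.03315, f(5.5) ≈ 3.31662.
Sum = Δx · [f(1.9) + f(2.8) + f(3.7) + f(4.6) + f(5.5)].
Sum ≈ 12.04727.

12.04727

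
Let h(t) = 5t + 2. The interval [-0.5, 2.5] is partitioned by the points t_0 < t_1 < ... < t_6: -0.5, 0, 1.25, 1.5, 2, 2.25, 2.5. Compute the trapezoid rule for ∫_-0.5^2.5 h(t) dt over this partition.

21

Subinterval widths: 0.5, 1.25, 0.25, 0.5, 0.25, 0.25.
h(-0.5) = -0.5, h(0) = 2, h(1.25) = 8.25, h(1.5) = 9.5, h(2) = 12, h(2.25) = 13.25, h(2.5) = 14.5.
On each subinterval the trapezoid contributes (Δt_i/2)·[h(t_{i-1}) + h(t_i)].
Sum = 21.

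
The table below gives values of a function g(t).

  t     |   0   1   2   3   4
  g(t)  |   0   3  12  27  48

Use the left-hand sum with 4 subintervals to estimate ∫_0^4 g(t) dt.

Δt = 1.
Sum = 1·[0 + 3 + 12 + 27] = 42.

42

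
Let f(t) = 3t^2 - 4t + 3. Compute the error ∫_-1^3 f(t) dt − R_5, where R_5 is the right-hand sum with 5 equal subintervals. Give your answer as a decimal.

-4.48

Exact integral: ∫_-1^3 f(t) dt = 24.
R_5 = 28.48.
Error = 24 − 28.48 = -4.48.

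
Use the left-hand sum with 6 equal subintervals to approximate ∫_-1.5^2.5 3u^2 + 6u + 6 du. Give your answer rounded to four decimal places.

43.8889

Δu = (2.5 − (-1.5))/6 = 2/3.
Left endpoints: -1.5, -5/6, -1/6, 0.5, 7/6, 11/6.
f(-1.5) = 3.75, f(-5/6) = 37/12, f(-1/6) = 61/12, f(0.5) = 9.75, f(7/6) = 205/12, f(11/6) = 325/12.
Sum = Δu · [f(-1.5) + f(-5/6) + f(-1/6) + ...].
Sum ≈ 43.8889.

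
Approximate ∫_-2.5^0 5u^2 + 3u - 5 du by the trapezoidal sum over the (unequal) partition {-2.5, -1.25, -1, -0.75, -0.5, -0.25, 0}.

5.859375

Subinterval widths: 1.25, 0.25, 0.25, 0.25, 0.25, 0.25.
f(-2.5) = 18.75, f(-1.25) = -0.9375, f(-1) = -3, f(-0.75) = -4.4375, f(-0.5) = -5.25, f(-0.25) = -5.4375, f(0) = -5.
On each subinterval the trapezoid contributes (Δu_i/2)·[f(u_{i-1}) + f(u_i)].
Sum = 5.859375.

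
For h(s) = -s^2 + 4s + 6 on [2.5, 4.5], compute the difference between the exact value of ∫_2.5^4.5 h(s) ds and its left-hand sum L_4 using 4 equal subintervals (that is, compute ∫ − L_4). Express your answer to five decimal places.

-1.41667

Exact integral: ∫_2.5^4.5 h(s) ds ≈ 14.8333333.
L_4 = 16.25.
Error ≈ 14.8333333 − 16.25 ≈ -1.41667.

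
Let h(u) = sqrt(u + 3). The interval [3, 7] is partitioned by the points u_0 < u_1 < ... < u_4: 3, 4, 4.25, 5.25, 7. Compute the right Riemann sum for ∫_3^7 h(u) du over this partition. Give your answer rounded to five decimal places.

Subinterval widths: 1, 0.25, 1, 1.75.
Right endpoints: 4, 4.25, 5.25, 7.
h(4) ≈ 2.64575, h(4.25) ≈ 2.69258, h(5.25) ≈ 2.87228, h(7) ≈ 3.16228.
Sum = Σ Δu_i · h(u_i).
Sum ≈ 11.72516.

11.72516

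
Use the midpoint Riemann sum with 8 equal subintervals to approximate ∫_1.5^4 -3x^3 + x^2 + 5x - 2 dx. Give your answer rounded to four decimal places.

-138.1366

Δx = (4 − 1.5)/8 = 0.3125.
Midpoints: 1.65625, 1.96875, 2.28125, 2.59375, 2.90625, 3.21875, 3.53125, 3.84375.
f(1.65625) = -150919/32768, f(1.96875) = -366109/32768, f(2.28125) = -688299/32768, f(2.59375) = -1135489/32768, f(2.90625) = -1725679/32768, f(3.21875) = -2476869/32768, f(3.53125) = -3407059/32768, f(3.84375) = -4534249/32768.
Sum = Δx · [f(1.65625) + f(1.96875) + f(2.28125) + ...].
Sum ≈ -138.1366.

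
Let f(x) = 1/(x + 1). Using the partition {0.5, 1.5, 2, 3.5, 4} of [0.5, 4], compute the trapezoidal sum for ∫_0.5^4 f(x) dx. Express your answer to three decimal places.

1.239

Subinterval widths: 1, 0.5, 1.5, 0.5.
f(0.5) = 2/3, f(1.5) = 0.4, f(2) = 1/3, f(3.5) = 2/9, f(4) = 0.2.
On each subinterval the trapezoid contributes (Δx_i/2)·[f(x_{i-1}) + f(x_i)].
Sum ≈ 1.239.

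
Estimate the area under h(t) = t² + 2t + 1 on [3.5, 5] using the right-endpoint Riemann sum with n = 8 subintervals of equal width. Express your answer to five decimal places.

43.11035

Δt = (5 − 3.5)/8 = 0.1875.
Right endpoints: 3.6875, 3.875, 4.0625, 4.25, 4.4375, 4.625, 4.8125, 5.
h(3.6875) = 21.97265625, h(3.875) = 23.765625, h(4.0625) = 25.62890625, h(4.25) = 27.5625, h(4.4375) = 29.56640625, h(4.625) = 31.640625, h(4.8125) = 33.78515625, h(5) = 36.
Sum = Δt · [h(3.6875) + h(3.875) + h(4.0625) + ...].
Sum ≈ 43.11035.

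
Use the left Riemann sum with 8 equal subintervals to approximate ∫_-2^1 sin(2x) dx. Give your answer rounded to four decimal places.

-0.1417

Δx = (1 − (-2))/8 = 0.375.
Left endpoints: -2, -1.625, -1.25, -0.875, -0.5, -0.125, 0.25, 0.625.
f(-2) ≈ 0.7568, f(-1.625) ≈ 0.1082, f(-1.25) ≈ -0.5985, f(-0.875) ≈ -0.9840, f(-0.5) ≈ -0.8415, f(-0.125) ≈ -0.2474, f(0.25) ≈ 0.4794, f(0.625) ≈ 0.9490.
Sum = Δx · [f(-2) + f(-1.625) + f(-1.25) + ...].
Sum ≈ -0.1417.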